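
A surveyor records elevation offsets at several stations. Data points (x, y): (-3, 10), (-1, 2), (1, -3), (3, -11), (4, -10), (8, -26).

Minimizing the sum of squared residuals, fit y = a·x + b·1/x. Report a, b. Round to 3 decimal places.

a = -3.197, b = 0.624

Sums needed: Σx·x = 100, Σx·1/x = 6, Σ1/x·1/x = 1325/576.
For Aᵀy: Σx·y = -316, Σ1/x·y = -71/4.
Eliminating b: (1325/576)·(row 1) − 6·(row 2) gives (27941/144)·a = (1325/576)·(-316) − 6·(-71/4) = -89339/144, so a = -89339/27941.
Then b = ((-71/4) − 6·(-89339/27941))/(1325/576) = 17424/27941.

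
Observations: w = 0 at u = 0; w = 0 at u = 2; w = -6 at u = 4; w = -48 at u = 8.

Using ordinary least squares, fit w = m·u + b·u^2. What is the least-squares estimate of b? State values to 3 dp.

From the data, Σu·u = 84, Σu·u^2 = 584, Σu^2·u^2 = 4368.
And Σu·w = -408, Σu^2·w = -3168.
Eliminating b: 4368·(row 1) − 584·(row 2) gives 25856·m = 4368·(-408) − 584·(-3168) = 67968, so m = 531/202.
Then b = ((-3168) − 584·(531/202))/4368 = -435/404.

b = -1.077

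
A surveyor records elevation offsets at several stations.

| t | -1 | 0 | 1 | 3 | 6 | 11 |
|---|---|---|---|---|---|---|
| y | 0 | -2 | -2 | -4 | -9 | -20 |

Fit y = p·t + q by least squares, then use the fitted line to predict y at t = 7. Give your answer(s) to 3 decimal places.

ŷ = -12.125

The normal equations are: 168·p + 20·q = -288;  20·p + 6·q = -37.
Eliminating q: 6·(row 1) − 20·(row 2) gives 608·p = 6·(-288) − 20·(-37) = -988, so p = -13/8.
Then q = ((-37) − 20·(-13/8))/6 = -3/4.
At t = 7: ŷ = (-13/8)·(7) + (-3/4)·(1) = -97/8.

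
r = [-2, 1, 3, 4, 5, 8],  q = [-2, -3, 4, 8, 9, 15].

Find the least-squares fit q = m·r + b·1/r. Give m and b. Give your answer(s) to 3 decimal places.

m = 2.004, b = -4.742

The normal equations are: 119·m + 6·b = 210;  6·m + (21301/14400)·b = 601/120.
(Σr·r = 119, Σr·1/r = 6, Σ1/r·1/r = 21301/14400, Σr·q = 210, Σ1/r·q = 601/120.)
Δ = 119·(21301/14400) − 6² = 2016419/14400.
m = (210·(21301/14400) − 6·(601/120))/(2016419/14400) = 4040490/2016419; b = (119·(601/120) − 6·210)/(2016419/14400) = -9561720/2016419.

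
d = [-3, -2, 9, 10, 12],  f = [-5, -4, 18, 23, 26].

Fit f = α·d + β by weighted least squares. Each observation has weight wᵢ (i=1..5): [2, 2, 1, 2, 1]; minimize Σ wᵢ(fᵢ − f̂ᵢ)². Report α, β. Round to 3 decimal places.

α = 2.119, β = 0.790

Sums needed: Σwᵢ·d·d = 451, Σwᵢ·d = 31, Σwᵢ·1 = 8.
Right-hand side: Σwᵢ·d·f = 980, Σwᵢ·f = 72.
Normal equations: [[451, 31]; [31, 8]]·[α, β]ᵀ = [980, 72]ᵀ.
det = 451·8 − 31² = 2647.
α = (980·8 − 31·72)/2647 = 5608/2647; β = (451·72 − 31·980)/2647 = 2092/2647.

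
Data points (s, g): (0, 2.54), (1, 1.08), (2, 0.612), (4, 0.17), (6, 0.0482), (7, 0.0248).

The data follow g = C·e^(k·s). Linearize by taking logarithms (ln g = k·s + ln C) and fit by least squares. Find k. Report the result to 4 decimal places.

k = -0.6472

With ln gᵢ as the transformed response and sᵢ as the regressor:
Over the data: Σs = 20.0000, Σ(s)² = 106.0000, Σln g = -7.9832, Σs·ln g = -52.0657.
Normal system: [[106.0000, 20.0000]; [20.0000, 6]]·[k, ln C]ᵀ = [-52.0657, -7.9832]ᵀ.
Slope k = (n·Σs·ln g − Σs·Σln g)/(n·Σ(s)² − (Σs)²) = (6·-52.0657 − 20.0000·-7.9832)/236.0000 = -0.64716; ln C = (Σln g − k·Σs)/n = 0.82669.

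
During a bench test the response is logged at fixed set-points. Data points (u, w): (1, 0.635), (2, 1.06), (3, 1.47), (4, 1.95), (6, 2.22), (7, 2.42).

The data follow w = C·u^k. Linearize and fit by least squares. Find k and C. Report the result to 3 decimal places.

k = 0.699, C = 0.659

Let Y = ln w. Fitting Y = k·ln u + ln C by least squares:
Σln u = 6.9157, Σ(ln u)² = 10.6062, Σln w = 2.3385, Σln u·ln w = 4.5381.
Equations: 10.6062·k + 6.9157·ln C = 4.5381;  6.9157·k + 6·ln C = 2.3385.
Δ = 10.6062·6 − (6.9157)² = 15.8099; k = (4.5381·6 − 6.9157·2.3385)/15.8099 = 0.69933, ln C = (10.6062·2.3385 − 6.9157·4.5381)/15.8099 = -0.41631, so C = exp(-0.41631) = 0.65948.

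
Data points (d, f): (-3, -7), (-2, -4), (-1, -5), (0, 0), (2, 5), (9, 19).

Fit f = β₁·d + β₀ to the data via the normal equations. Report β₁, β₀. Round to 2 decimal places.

Compute the Gram sums: Σd·d = 99, Σd = 5, Σ1 = 6.
And Σd·f = 215, Σf = 8.
Eliminating β₀: 6·(row 1) − 5·(row 2) gives 569·β₁ = 6·215 − 5·8 = 1250, so β₁ = 1250/569.
Then β₀ = (8 − 5·(1250/569))/6 = -283/569.

β₁ = 2.20, β₀ = -0.50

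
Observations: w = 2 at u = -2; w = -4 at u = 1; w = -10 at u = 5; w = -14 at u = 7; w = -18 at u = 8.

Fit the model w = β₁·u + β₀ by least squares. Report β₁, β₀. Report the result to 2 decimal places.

β₁ = -1.88, β₀ = -1.67

The normal system MᵀM·[β₁, β₀]ᵀ = Mᵀw is [[143, 19]; [19, 5]]·[β₁, β₀]ᵀ = [-300, -44]ᵀ.
Determinant 143·5 − 19² = 354.
β₁ = ((-300)·5 − 19·(-44))/354 = -332/177; β₀ = (143·(-44) − 19·(-300))/354 = -296/177.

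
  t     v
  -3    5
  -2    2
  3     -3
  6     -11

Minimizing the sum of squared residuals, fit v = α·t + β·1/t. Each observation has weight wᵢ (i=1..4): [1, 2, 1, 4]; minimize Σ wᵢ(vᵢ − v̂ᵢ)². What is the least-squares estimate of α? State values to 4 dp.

α = -1.9399

Setting ∂/∂α … = 0 gives: 170·α + 8·β = -296;  8·α + (5/6)·β = -12.
det = 170·(5/6) − 8² = 233/3.
α = ((-296)·(5/6) − 8·(-12))/(233/3) = -452/233; β = (170·(-12) − 8·(-296))/(233/3) = 984/233.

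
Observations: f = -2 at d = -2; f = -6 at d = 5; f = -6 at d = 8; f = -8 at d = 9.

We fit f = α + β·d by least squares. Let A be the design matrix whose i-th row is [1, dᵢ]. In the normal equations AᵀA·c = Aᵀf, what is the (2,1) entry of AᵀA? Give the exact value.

Row 2 ↔ basis d, column 1 ↔ basis 1, so (AᵀA)_{2,1} = Σᵢ d = (-2)·(1) + (5)·(1) + (8)·(1) + (9)·(1) = 20.

20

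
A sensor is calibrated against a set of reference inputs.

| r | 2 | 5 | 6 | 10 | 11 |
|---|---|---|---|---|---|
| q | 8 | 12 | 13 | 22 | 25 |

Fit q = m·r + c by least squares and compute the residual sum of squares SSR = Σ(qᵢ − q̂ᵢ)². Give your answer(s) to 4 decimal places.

Forming AᵀA = [[286, 34]; [34, 5]] and Aᵀq = [649, 80]ᵀ gives AᵀA·[m, c]ᵀ = Aᵀq.
det = 286·5 − 34² = 274.
m = (649·5 − 34·80)/274 = 525/274; c = (286·80 − 34·649)/274 = 407/137.
Residuals: 164/137, -151/274, -201/137, -18/137, 261/274; SSR = 1319/274.

SSR = 4.8139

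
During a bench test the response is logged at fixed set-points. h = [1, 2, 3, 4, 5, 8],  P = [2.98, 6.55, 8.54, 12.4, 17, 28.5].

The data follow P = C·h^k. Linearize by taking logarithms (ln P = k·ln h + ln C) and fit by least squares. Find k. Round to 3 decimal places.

k = 1.074

Let Y = ln P. Fitting Y = k·ln h + ln C by least squares:
Over the data: Σln h = 6.8669, Σ(ln h)² = 10.5236, Σln P = 13.8170, Σln h·ln P = 18.6751.
Normal system: [[10.5236, 6.8669]; [6.8669, 6]]·[k, ln C]ᵀ = [18.6751, 13.8170]ᵀ.
Slope k = (n·Σln h·ln P − Σln h·Σln P)/(n·Σ(ln h)² − (Σln h)²) = (6·18.6751 − 6.8669·13.8170)/15.9867 = 1.07404; ln C = (Σln P − k·Σln h)/n = 1.07360.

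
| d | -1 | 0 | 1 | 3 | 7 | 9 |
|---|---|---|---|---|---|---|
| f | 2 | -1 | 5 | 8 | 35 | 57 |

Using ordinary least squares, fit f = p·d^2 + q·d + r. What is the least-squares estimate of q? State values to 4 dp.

q = 0.4676

The normal system AᵀA·[p, q, r]ᵀ = Aᵀf is [[9045, 1099, 141]; [1099, 141, 19]; [141, 19, 6]]·[p, q, r]ᵀ = [6411, 785, 106]ᵀ.
Solving the 3×3 system (Gaussian elimination) gives p = 7103/11262, q = 8777/18770, r = 38413/28155.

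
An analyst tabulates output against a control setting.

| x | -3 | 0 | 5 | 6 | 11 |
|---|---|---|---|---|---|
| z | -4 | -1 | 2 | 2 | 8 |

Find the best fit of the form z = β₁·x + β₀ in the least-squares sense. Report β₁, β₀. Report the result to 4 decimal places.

β₁ = 0.8030, β₀ = -1.6515

Entries of MᵀM: Σx·x = 191, Σx = 19, Σ1 = 5.
For Mᵀz: Σx·z = 122, Σz = 7.
So MᵀM·[β₁, β₀]ᵀ = Mᵀz: [[191, 19]; [19, 5]]·[β₁, β₀]ᵀ = [122, 7]ᵀ.
Eliminating β₀: 5·(row 1) − 19·(row 2) gives 594·β₁ = 5·122 − 19·7 = 477, so β₁ = 53/66.
Then β₀ = (7 − 19·(53/66))/5 = -109/66.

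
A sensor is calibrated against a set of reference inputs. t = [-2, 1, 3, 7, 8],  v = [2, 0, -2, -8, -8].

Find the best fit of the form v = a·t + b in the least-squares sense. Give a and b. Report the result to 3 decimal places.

Compute the Gram sums: Σt·t = 127, Σt = 17, Σ1 = 5.
Moment sums: Σt·v = -130, Σv = -16.
Δ = 127·5 − 17² = 346.
a = ((-130)·5 − 17·(-16))/346 = -189/173; b = (127·(-16) − 17·(-130))/346 = 89/173.

a = -1.092, b = 0.514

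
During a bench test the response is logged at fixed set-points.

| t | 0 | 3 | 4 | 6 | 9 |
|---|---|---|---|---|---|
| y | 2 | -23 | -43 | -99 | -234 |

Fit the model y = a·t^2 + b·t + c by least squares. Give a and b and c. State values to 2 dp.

a = -3.03, b = 1.15, c = 1.60

Setting ∂/∂a … = 0 gives: 8194·a + 1036·b + 142·c = -23413;  1036·a + 142·b + 22·c = -2941;  142·a + 22·b + 5·c = -397.
Inverting the 3×3 Gram matrix, [a, b, c]ᵀ = [-47993/15834, 18269/15834, 4233/2639]ᵀ.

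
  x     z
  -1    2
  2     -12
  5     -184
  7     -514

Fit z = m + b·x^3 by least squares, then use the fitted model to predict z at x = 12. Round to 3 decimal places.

ẑ = -2589.324

With design matrix A, AᵀA = [[4, 475]; [475, 133339]] and Aᵀz = [-708, -199400]ᵀ.
det = 4·133339 − 475² = 307731.
m = ((-708)·133339 − 475·(-199400))/307731 = 310988/307731; b = (4·(-199400) − 475·(-708))/307731 = -461300/307731.
At x = 12: ẑ = (310988/307731)·(1) + (-461300/307731)·(1728) = -796815412/307731.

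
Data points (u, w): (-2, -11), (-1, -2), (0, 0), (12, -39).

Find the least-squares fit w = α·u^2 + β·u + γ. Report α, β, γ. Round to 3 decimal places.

α = -0.636, β = 4.301, γ = 1.032

With design matrix A, AᵀA = [[20753, 1719, 149]; [1719, 149, 9]; [149, 9, 4]] and Aᵀw = [-5662, -444, -52]ᵀ.
Solving the 3×3 system (Gaussian elimination) gives α = -10843/17036, β = 366339/85180, γ = 43953/42590.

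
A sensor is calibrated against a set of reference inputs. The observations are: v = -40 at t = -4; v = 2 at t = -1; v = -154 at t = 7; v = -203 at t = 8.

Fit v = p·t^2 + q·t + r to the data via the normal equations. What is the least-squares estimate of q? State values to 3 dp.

Sums needed: Σt^2·t^2 = 6754, Σt^2·t = 790, Σt^2 = 130, Σt·t = 130, Σt = 10, Σ1 = 4.
Moment sums: Σt^2·v = -21176, Σt·v = -2544, Σv = -395.
MᵀM·[p, q, r]ᵀ = Mᵀv becomes [[6754, 790, 130]; [790, 130, 10]; [130, 10, 4]]·[p, q, r]ᵀ = [-21176, -2544, -395]ᵀ.
Inverting the 3×3 Gram matrix, [p, q, r]ᵀ = [-5059/1644, -3277/2740, 1747/411]ᵀ.

q = -1.196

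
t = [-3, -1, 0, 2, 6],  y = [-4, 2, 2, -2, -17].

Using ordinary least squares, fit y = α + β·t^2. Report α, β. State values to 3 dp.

The normal system AᵀA·[α, β]ᵀ = Aᵀy is [[5, 50]; [50, 1394]]·[α, β]ᵀ = [-19, -654]ᵀ.
det = 5·1394 − 50² = 4470.
α = ((-19)·1394 − 50·(-654))/4470 = 3107/2235; β = (5·(-654) − 50·(-19))/4470 = -232/447.

α = 1.390, β = -0.519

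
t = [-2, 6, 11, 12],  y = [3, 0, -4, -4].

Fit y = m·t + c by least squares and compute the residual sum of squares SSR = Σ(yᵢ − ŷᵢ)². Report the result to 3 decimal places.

Compute the Gram sums: Σt·t = 305, Σt = 27, Σ1 = 4.
For Xᵀy: Σt·y = -98, Σy = -5.
Normal equations: [[305, 27]; [27, 4]]·[m, c]ᵀ = [-98, -5]ᵀ.
Eliminating c: 4·(row 1) − 27·(row 2) gives 491·m = 4·(-98) − 27·(-5) = -257, so m = -257/491.
Then c = ((-5) − 27·(-257/491))/4 = 1121/491.
Residuals: -162/491, 421/491, -258/491, -1/491; SSR = 550/491.

SSR = 1.120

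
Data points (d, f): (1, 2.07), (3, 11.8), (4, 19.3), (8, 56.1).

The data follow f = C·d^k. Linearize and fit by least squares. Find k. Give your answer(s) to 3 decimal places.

Let Y = ln f. Fitting Y = k·ln d + ln C by least squares:
AᵀA = [[7.4528, 4.5643]; [4.5643, 4]], rhs = [15.1893, 10.1829]ᵀ  (here Σln d = 4.5643, Σ(ln d)² = 7.4528, Σln f = 10.1829, Σln d·ln f = 15.1893).
Δ = 7.4528·4 − (4.5643)² = 8.9781; k = (15.1893·4 − 4.5643·10.1829)/8.9781 = 1.59040, ln C = (7.4528·10.1829 − 4.5643·15.1893)/8.9781 = 0.73093.

k = 1.590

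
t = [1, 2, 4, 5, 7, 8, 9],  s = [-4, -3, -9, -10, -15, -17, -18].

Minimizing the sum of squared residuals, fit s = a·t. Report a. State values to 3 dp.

Sums needed: Σt·t = 240.
Moment sums: Σt·s = -499.
Normal equations: [[240]]·[a]ᵀ = [-499]ᵀ.
a = (-499)/240 = -2.07917.

a = -2.079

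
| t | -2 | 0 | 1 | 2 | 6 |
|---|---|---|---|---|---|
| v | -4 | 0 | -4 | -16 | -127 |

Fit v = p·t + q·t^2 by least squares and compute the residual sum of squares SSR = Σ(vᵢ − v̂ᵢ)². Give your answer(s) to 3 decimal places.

SSR = 12.639

Compute the Gram sums: Σt·t = 45, Σt·t^2 = 217, Σt^2·t^2 = 1329.
For Xᵀv: Σt·v = -790, Σt^2·v = -4656.
Normal equations: [[45, 217]; [217, 1329]]·[p, q]ᵀ = [-790, -4656]ᵀ.
Determinant 45·1329 − 217² = 12716.
p = ((-790)·1329 − 217·(-4656))/12716 = -19779/6358; q = (45·(-4656) − 217·(-790))/12716 = -19045/6358.
Residuals: 5595/3179, 0, 6696/3179, 7005/3179, -1586/3179; SSR = 40178/3179.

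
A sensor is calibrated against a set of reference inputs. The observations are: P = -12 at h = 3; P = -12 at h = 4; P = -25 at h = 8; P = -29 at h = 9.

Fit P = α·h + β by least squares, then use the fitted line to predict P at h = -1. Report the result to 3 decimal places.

Normal-equation sums: Σh·h = 170, Σh = 24, Σ1 = 4.
Right-hand side: Σh·P = -545, ΣP = -78.
det = 170·4 − 24² = 104.
α = ((-545)·4 − 24·(-78))/104 = -77/26; β = (170·(-78) − 24·(-545))/104 = -45/26.
At h = -1: P̂ = (-77/26)·(-1) + (-45/26)·(1) = 16/13.

P̂ = 1.231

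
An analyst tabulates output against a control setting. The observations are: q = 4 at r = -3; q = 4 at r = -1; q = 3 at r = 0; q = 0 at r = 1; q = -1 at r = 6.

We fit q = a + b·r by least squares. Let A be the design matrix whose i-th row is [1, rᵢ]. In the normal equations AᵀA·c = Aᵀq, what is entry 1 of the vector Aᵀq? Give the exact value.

Entry 1 ↔ basis 1, so (Aᵀq)_{1} = Σᵢ qᵢ = (1)·(4) + (1)·(4) + (1)·(3) + (1)·(0) + (1)·(-1) = 10.

10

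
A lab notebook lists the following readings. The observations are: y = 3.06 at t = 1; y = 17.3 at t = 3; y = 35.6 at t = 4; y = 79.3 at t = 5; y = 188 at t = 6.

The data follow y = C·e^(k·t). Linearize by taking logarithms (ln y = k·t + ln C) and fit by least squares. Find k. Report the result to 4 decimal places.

k = 0.8156

Linearized form: ln y = k·t + ln C. From the 5 transformed points,
Σt = 19.0000, Σ(t)² = 87.0000, Σln y = 17.1511, Σt·ln y = 77.2448.
Equations: 87.0000·k + 19.0000·ln C = 77.2448;  19.0000·k + 5·ln C = 17.1511.
Slope k = (n·Σt·ln y − Σt·Σln y)/(n·Σ(t)² − (Σt)²) = (5·77.2448 − 19.0000·17.1511)/74.0000 = 0.81557; ln C = (Σln y − k·Σt)/n = 0.33107.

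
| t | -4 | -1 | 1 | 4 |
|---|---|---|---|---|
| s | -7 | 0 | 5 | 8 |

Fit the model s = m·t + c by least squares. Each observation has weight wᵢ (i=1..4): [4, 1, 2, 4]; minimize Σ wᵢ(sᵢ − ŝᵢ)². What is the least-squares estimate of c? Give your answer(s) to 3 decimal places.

c = 1.100

With design matrix X, XᵀWX = [[131, 1]; [1, 11]] and XᵀWs = [250, 14]ᵀ.
det = 131·11 − 1² = 1440.
m = (250·11 − 1·14)/1440 = 19/10; c = (131·14 − 1·250)/1440 = 11/10.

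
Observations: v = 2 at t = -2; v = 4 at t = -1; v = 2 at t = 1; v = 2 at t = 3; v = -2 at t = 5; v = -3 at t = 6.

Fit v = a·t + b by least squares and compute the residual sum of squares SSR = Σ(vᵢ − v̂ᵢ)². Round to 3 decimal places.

The normal system AᵀA·[a, b]ᵀ = Aᵀv is [[76, 12]; [12, 6]]·[a, b]ᵀ = [-28, 5]ᵀ.
Eliminating b: 6·(row 1) − 12·(row 2) gives 312·a = 6·(-28) − 12·5 = -228, so a = -19/26.
Then b = (5 − 12·(-19/26))/6 = 179/78.
Residuals: -137/78, 38/39, 17/39, 74/39, -25/39, -71/78; SSR = 707/78.

SSR = 9.064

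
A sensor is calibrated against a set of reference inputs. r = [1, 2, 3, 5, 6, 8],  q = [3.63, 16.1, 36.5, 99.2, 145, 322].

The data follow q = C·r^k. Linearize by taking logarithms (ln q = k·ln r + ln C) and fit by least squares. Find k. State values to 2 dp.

Let Y = ln q. Fitting Y = k·ln r + ln C by least squares:
XᵀX = [[11.8122, 7.2724]; [7.2724, 6]], rhs = [34.2019, 23.0138]ᵀ  (here Σln r = 7.2724, Σ(ln r)² = 11.8122, Σln q = 23.0138, Σln r·ln q = 34.2019).
Solving (det = 17.9853): k = 2.10429, ln C = 1.28509.

k = 2.10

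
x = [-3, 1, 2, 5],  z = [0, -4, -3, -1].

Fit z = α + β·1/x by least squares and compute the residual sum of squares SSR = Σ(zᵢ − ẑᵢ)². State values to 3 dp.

SSR = 0.579

Setting ∂/∂α … = 0 gives: 4·α + (41/30)·β = -8;  (41/30)·α + (1261/900)·β = -57/10.
(Σ1 = 4, Σ1/x = 41/30, Σ1/x·1/x = 1261/900, Σz = -8, Σ1/x·z = -57/10.)
det = 4·(1261/900) − (41/30)² = 1121/300.
α = ((-8)·(1261/900) − (41/30)·(-57/10))/(1121/300) = -3077/3363; β = (4·(-57/10) − (41/30)·(-8))/(1121/300) = -3560/1121.
Residuals: -161/1121, 305/3363, -88/177, 1850/3363; SSR = 1946/3363.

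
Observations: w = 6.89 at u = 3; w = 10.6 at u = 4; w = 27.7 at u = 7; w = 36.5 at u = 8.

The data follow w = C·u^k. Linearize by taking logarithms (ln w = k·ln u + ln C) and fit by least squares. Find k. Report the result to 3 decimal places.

k = 1.697

Taking logs, ln w = k·ln u + ln C, so regress ln w on ln u.
Σln u = 6.5103, Σ(ln u)² = 11.2394, Σln w = 11.2097, Σln u·ln w = 19.3368.
Equations: 11.2394·k + 6.5103·ln C = 19.3368;  6.5103·k + 4·ln C = 11.2097.
Solving (det = 2.5742): k = 1.69747, ln C = 0.03968.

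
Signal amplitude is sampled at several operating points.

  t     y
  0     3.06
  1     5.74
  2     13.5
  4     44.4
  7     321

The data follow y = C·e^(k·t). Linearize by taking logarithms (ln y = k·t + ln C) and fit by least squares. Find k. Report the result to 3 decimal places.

Taking logs, ln y = k·t + ln C, so regress ln y on t.
Sums: Σt = 14.0000, Σ(t)² = 70.0000, Σln y = 15.0332, Σt·ln y = 62.5259.
Normal system: [[70.0000, 14.0000]; [14.0000, 5]]·[k, ln C]ᵀ = [62.5259, 15.0332]ᵀ.
Solving (det = 154.0000): k = 0.66340, ln C = 1.14912.

k = 0.663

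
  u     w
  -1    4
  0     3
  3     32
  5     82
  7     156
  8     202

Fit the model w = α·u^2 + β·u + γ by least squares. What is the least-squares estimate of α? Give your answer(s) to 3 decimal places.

α = 3.002

Compute the Gram sums: Σu^2·u^2 = 7204, Σu^2·u = 1006, Σu^2 = 148, Σu·u = 148, Σu = 22, Σ1 = 6.
And Σu^2·w = 22914, Σu·w = 3210, Σw = 479.
So MᵀM·[α, β, γ]ᵀ = Mᵀw: [[7204, 1006, 148]; [1006, 148, 22]; [148, 22, 6]]·[α, β, γ]ᵀ = [22914, 3210, 479]ᵀ.
Inverting the 3×3 Gram matrix, [α, β, γ]ᵀ = [36889/12290, 1149/1229, 29093/12290]ᵀ.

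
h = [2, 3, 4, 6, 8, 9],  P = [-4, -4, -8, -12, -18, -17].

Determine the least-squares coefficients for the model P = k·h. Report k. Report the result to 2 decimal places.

k = -2.00

Compute the Gram sums: Σh·h = 210.
For MᵀP: Σh·P = -421.
Hence k = -421 / 210 ≈ -2.00476.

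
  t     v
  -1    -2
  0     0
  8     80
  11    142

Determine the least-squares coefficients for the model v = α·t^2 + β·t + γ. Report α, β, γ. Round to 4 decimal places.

Sums needed: Σt^2·t^2 = 18738, Σt^2·t = 1842, Σt^2 = 186, Σt·t = 186, Σt = 18, Σ1 = 4.
Moment sums: Σt^2·v = 22300, Σt·v = 2204, Σv = 220.
So MᵀM·[α, β, γ]ᵀ = Mᵀv: [[18738, 1842, 186]; [1842, 186, 18]; [186, 18, 4]]·[α, β, γ]ᵀ = [22300, 2204, 220]ᵀ.
Inverting the 3×3 Gram matrix, [α, β, γ]ᵀ = [394/411, 4904/2055, -216/685]ᵀ.

α = 0.9586, β = 2.3864, γ = -0.3153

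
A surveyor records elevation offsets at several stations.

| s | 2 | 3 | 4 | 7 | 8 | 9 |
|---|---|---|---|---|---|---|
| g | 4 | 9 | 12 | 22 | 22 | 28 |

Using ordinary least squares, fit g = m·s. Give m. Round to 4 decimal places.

m = 2.9821

Setting ∂/∂m … = 0 gives: 223·m = 665.
Hence m = 665 / 223 ≈ 2.98206.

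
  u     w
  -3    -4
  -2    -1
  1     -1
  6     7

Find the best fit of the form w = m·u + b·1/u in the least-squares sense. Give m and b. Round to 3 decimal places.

m = 1.280, b = -2.245

The normal system AᵀA·[m, b]ᵀ = Aᵀw is [[50, 4]; [4, 25/18]]·[m, b]ᵀ = [55, 2]ᵀ.
Eliminating b: (25/18)·(row 1) − 4·(row 2) gives (481/9)·m = (25/18)·55 − 4·2 = 1231/18, so m = 1231/962.
Then b = (2 − 4·(1231/962))/(25/18) = -1080/481.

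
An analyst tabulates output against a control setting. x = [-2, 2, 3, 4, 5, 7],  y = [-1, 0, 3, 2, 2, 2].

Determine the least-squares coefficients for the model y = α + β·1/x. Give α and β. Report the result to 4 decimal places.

The normal equations are: 6·α + (389/420)·β = 8;  (389/420)·α + (129481/176400)·β = 94/35.
(Σ1 = 6, Σ1/x = 389/420, Σ1/x·1/x = 129481/176400, Σy = 8, Σ1/x·y = 94/35.)
Eliminating β: (129481/176400)·(row 1) − (389/420)·(row 2) gives (125113/35280)·α = (129481/176400)·8 − (389/420)·(94/35) = 37316/11025, so α = 597056/625565.
Then β = ((94/35) − (389/420)·(597056/625565))/(129481/176400) = 307104/125113.

α = 0.9544, β = 2.4546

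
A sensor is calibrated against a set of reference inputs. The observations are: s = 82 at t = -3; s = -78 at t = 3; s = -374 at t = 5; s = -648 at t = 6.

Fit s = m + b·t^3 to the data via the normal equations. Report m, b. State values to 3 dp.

The normal equations are: 4·m + 341·b = -1018;  341·m + 63739·b = -191038.
det = 4·63739 − 341² = 138675.
m = ((-1018)·63739 − 341·(-191038))/138675 = 5992/3225; b = (4·(-191038) − 341·(-1018))/138675 = -9698/3225.

m = 1.858, b = -3.007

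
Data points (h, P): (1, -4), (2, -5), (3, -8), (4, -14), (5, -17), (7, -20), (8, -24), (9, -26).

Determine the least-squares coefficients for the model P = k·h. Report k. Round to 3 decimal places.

k = -2.992

Entries of MᵀM: Σh·h = 249.
For MᵀP: Σh·P = -745.
So MᵀM·[k]ᵀ = MᵀP: [[249]]·[k]ᵀ = [-745]ᵀ.
Hence k = -745 / 249 ≈ -2.99197.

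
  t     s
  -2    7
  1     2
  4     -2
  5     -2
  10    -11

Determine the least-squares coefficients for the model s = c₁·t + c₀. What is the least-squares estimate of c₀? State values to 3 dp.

Normal-equation sums: Σt·t = 146, Σt = 18, Σ1 = 5.
Moment sums: Σt·s = -140, Σs = -6.
So AᵀA·[c₁, c₀]ᵀ = Aᵀs: [[146, 18]; [18, 5]]·[c₁, c₀]ᵀ = [-140, -6]ᵀ.
Eliminating c₀: 5·(row 1) − 18·(row 2) gives 406·c₁ = 5·(-140) − 18·(-6) = -592, so c₁ = -296/203.
Then c₀ = ((-6) − 18·(-296/203))/5 = 822/203.

c₀ = 4.049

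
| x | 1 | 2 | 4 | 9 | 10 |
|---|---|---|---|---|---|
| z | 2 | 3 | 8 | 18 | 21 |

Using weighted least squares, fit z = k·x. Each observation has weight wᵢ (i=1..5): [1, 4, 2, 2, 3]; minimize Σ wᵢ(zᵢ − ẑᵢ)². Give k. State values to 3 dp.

k = 2.043

Sums needed: Σwᵢ·x·x = 511.
And Σwᵢ·x·z = 1044.
AᵀWA·[k]ᵀ = AᵀWz becomes [[511]]·[k]ᵀ = [1044]ᵀ.
k = 1044/511 = 2.04305.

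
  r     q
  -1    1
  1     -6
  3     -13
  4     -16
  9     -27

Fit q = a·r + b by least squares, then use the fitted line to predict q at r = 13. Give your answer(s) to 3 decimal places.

q̂ = -39.426

MᵀM·[a, b]ᵀ = Mᵀq reads: 108·a + 16·b = -353;  16·a + 5·b = -61.
(Σr·r = 108, Σr = 16, Σ1 = 5, Σr·q = -353, Σq = -61.)
Δ = 108·5 − 16² = 284.
a = ((-353)·5 − 16·(-61))/284 = -789/284; b = (108·(-61) − 16·(-353))/284 = -235/71.
At r = 13: q̂ = (-789/284)·(13) + (-235/71)·(1) = -11197/284.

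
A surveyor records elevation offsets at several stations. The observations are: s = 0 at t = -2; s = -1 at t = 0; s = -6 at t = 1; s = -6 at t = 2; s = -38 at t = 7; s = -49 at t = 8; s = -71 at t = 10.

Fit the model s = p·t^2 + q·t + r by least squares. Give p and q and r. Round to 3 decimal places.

p = -0.526, q = -1.658, r = -1.577

Entries of XᵀX: Σt^2·t^2 = 16530, Σt^2·t = 1856, Σt^2 = 222, Σt·t = 222, Σt = 26, Σ1 = 7.
And Σt^2·s = -12128, Σt·s = -1386, Σs = -171.
XᵀX·[p, q, r]ᵀ = Xᵀs becomes [[16530, 1856, 222]; [1856, 222, 26]; [222, 26, 7]]·[p, q, r]ᵀ = [-12128, -1386, -171]ᵀ.
Inverting the 3×3 Gram matrix, [p, q, r]ᵀ = [-116419/221201, -366842/221201, -348923/221201]ᵀ.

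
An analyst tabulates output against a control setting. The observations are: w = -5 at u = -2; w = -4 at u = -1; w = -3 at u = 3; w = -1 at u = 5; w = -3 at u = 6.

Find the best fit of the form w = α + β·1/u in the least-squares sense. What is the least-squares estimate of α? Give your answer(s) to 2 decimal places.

From the data, Σ1 = 5, Σ1/u = -4/5, Σ1/u·1/u = 643/450.
And Σw = -16, Σ1/u·w = 24/5.
Determinant 5·(643/450) − (-4/5)² = 2927/450.
α = ((-16)·(643/450) − (-4/5)·(24/5))/(2927/450) = -8560/2927; β = (5·(24/5) − (-4/5)·(-16))/(2927/450) = 5040/2927.

α = -2.92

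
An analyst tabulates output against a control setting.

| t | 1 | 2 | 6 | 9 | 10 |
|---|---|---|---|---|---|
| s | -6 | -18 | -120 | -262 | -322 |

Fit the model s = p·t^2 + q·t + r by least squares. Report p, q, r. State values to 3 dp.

AᵀA·[p, q, r]ᵀ = Aᵀs reads: 17874·p + 1954·q + 222·r = -57820;  1954·p + 222·q + 28·r = -6340;  222·p + 28·q + 5·r = -728.
(Σt^2·t^2 = 17874, Σt^2·t = 1954, Σt^2 = 222, Σt·t = 222, Σt = 28, Σ1 = 5, Σt^2·s = -57820, Σt·s = -6340, Σs = -728.)
Solving the 3×3 system (Gaussian elimination) gives p = -2098/683, q = -836/683, r = -1612/683.

p = -3.072, q = -1.224, r = -2.360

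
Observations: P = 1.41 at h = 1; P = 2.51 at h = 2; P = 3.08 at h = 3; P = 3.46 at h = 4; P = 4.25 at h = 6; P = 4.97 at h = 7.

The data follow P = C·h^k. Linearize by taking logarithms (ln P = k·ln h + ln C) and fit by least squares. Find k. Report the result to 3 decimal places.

k = 0.610

Taking logs, ln P = k·ln h + ln C, so regress ln P on ln h.
Σln h = 6.9157, Σ(ln h)² = 10.6062, Σln P = 6.6804, Σln h·ln P = 9.3072.
Normal system: [[10.6062, 6.9157]; [6.9157, 6]]·[k, ln C]ᵀ = [9.3072, 6.6804]ᵀ.
Slope k = (n·Σln h·ln P − Σln h·Σln P)/(n·Σ(ln h)² − (Σln h)²) = (6·9.3072 − 6.9157·6.6804)/15.8099 = 0.60994; ln C = (Σln P − k·Σln h)/n = 0.41037.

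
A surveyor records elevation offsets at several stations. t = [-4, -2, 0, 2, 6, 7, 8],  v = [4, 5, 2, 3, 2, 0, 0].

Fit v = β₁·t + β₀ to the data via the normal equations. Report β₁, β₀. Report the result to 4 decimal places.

The normal system XᵀX·[β₁, β₀]ᵀ = Xᵀv is [[173, 17]; [17, 7]]·[β₁, β₀]ᵀ = [-8, 16]ᵀ.
Eliminating β₀: 7·(row 1) − 17·(row 2) gives 922·β₁ = 7·(-8) − 17·16 = -328, so β₁ = -164/461.
Then β₀ = (16 − 17·(-164/461))/7 = 1452/461.

β₁ = -0.3557, β₀ = 3.1497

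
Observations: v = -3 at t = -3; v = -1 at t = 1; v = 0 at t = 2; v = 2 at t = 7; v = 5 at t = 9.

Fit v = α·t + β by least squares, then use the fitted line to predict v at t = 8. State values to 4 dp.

Setting ∂/∂α … = 0 gives: 144·α + 16·β = 67;  16·α + 5·β = 3.
(Σt·t = 144, Σt = 16, Σ1 = 5, Σt·v = 67, Σv = 3.)
Δ = 144·5 − 16² = 464.
α = (67·5 − 16·3)/464 = 287/464; β = (144·3 − 16·67)/464 = -40/29.
At t = 8: v̂ = (287/464)·(8) + (-40/29)·(1) = 207/58.

v̂ = 3.5690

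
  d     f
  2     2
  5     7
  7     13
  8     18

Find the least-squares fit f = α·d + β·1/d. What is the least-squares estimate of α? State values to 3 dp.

From the data, Σd·d = 142, Σd·1/d = 4, Σ1/d·1/d = 25561/78400.
Moment sums: Σd·f = 274, Σ1/d·f = 911/140.
Eliminating β: (25561/78400)·(row 1) − 4·(row 2) gives (1187631/39200)·α = (25561/78400)·274 − 4·(911/140) = 2481537/39200, so α = 827179/395877.
Then β = ((911/140) − 4·(827179/395877))/(25561/78400) = -2247280/395877.

α = 2.089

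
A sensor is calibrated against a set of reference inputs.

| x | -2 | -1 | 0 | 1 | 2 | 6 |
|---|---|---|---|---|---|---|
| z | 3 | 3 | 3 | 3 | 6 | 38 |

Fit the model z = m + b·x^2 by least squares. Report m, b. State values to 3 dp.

Normal-equation sums: Σ1 = 6, Σx^2 = 46, Σx^2·x^2 = 1330.
For Aᵀz: Σz = 56, Σx^2·z = 1410.
So AᵀA·[m, b]ᵀ = Aᵀz: [[6, 46]; [46, 1330]]·[m, b]ᵀ = [56, 1410]ᵀ.
det = 6·1330 − 46² = 5864.
m = (56·1330 − 46·1410)/5864 = 2405/1466; b = (6·1410 − 46·56)/5864 = 1471/1466.

m = 1.641, b = 1.003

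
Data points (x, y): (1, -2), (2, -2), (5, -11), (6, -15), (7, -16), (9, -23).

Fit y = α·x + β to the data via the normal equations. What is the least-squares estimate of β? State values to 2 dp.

β = 2.09

Setting ∂/∂α … = 0 gives: 196·α + 30·β = -470;  30·α + 6·β = -69.
(Σx·x = 196, Σx = 30, Σ1 = 6, Σx·y = -470, Σy = -69.)
Determinant 196·6 − 30² = 276.
α = ((-470)·6 − 30·(-69))/276 = -125/46; β = (196·(-69) − 30·(-470))/276 = 48/23.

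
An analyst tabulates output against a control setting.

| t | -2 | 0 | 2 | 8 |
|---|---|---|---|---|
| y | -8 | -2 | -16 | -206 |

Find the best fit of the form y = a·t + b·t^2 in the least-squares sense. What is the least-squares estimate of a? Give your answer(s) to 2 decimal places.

The normal equations are: 72·a + 512·b = -1664;  512·a + 4128·b = -13280.
(Σt·t = 72, Σt·t^2 = 512, Σt^2·t^2 = 4128, Σt·y = -1664, Σt^2·y = -13280.)
Eliminating b: 4128·(row 1) − 512·(row 2) gives 35072·a = 4128·(-1664) − 512·(-13280) = -69632, so a = -272/137.
Then b = ((-13280) − 512·(-272/137))/4128 = -407/137.

a = -1.99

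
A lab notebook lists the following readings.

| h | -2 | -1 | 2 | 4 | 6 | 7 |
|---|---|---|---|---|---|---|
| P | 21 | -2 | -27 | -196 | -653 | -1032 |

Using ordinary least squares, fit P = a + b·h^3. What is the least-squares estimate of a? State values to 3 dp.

With design matrix X, XᵀX = [[6, 622]; [622, 168530]] and XᵀP = [-1889, -507950]ᵀ.
Eliminating b: 168530·(row 1) − 622·(row 2) gives 624296·a = 168530·(-1889) − 622·(-507950) = -2408270, so a = -16495/4276.
Then b = ((-507950) − 622·(-16495/4276))/168530 = -12827/4276.

a = -3.858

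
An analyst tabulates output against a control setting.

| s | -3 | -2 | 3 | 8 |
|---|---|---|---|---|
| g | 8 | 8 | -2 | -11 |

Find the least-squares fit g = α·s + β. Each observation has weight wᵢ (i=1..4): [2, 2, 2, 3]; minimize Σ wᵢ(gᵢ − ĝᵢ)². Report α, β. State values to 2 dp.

α = -1.80, β = 3.45

Setting ∂/∂α … = 0 gives: 236·α + 20·β = -356;  20·α + 9·β = -5.
det = 236·9 − 20² = 1724.
α = ((-356)·9 − 20·(-5))/1724 = -776/431; β = (236·(-5) − 20·(-356))/1724 = 1485/431.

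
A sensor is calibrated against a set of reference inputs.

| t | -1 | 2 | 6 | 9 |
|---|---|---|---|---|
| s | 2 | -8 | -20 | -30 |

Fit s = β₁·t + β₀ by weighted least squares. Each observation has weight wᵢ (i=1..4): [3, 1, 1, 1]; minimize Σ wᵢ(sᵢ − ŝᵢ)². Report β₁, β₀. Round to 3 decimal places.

The normal system XᵀWX·[β₁, β₀]ᵀ = XᵀWs is [[124, 14]; [14, 6]]·[β₁, β₀]ᵀ = [-412, -52]ᵀ.
Eliminating β₀: 6·(row 1) − 14·(row 2) gives 548·β₁ = 6·(-412) − 14·(-52) = -1744, so β₁ = -436/137.
Then β₀ = ((-52) − 14·(-436/137))/6 = -170/137.

β₁ = -3.182, β₀ = -1.241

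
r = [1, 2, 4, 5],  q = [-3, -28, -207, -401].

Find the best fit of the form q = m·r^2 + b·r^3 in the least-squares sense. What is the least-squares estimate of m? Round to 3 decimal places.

Forming MᵀM = [[898, 4182]; [4182, 19786]] and Mᵀq = [-13452, -63600]ᵀ gives MᵀM·[m, b]ᵀ = Mᵀq.
det = 898·19786 − 4182² = 278704.
m = ((-13452)·19786 − 4182·(-63600))/278704 = -23259/34838; b = (898·(-63600) − 4182·(-13452))/278704 = -107067/34838.

m = -0.668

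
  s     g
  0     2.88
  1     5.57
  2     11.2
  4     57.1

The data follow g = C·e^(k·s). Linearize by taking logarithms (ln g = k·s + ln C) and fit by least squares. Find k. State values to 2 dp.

Taking logs, ln g = k·s + ln C, so regress ln g on s.
Σs = 7.0000, Σ(s)² = 21.0000, Σln g = 9.2359, Σs·ln g = 22.7284.
Equations: 21.0000·k + 7.0000·ln C = 22.7284;  7.0000·k + 4·ln C = 9.2359.
Slope k = (n·Σs·ln g − Σs·Σln g)/(n·Σ(s)² − (Σs)²) = (4·22.7284 − 7.0000·9.2359)/35.0000 = 0.75036; ln C = (Σln g − k·Σs)/n = 0.99585.

k = 0.75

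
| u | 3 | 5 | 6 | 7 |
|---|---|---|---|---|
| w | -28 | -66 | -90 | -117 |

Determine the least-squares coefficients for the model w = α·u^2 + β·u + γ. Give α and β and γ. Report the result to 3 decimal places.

α = -1.614, β = -6.123, γ = 4.900

The normal equations are: 4403·α + 711·β + 119·γ = -10875;  711·α + 119·β + 21·γ = -1773;  119·α + 21·β + 4·γ = -301.
Row-reducing yields α = -71/44, β = -1347/220, γ = 49/10.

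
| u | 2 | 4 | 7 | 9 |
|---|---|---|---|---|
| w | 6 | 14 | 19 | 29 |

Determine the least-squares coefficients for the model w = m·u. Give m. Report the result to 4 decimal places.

m = 3.0800

From the data, Σu·u = 150.
And Σu·w = 462.
Normal equations: [[150]]·[m]ᵀ = [462]ᵀ.
m = 462/150 = 3.08.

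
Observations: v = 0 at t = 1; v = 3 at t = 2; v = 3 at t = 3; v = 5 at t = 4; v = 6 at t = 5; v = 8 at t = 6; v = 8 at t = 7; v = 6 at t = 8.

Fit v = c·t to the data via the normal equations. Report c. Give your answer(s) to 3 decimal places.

The normal system XᵀX·[c]ᵀ = Xᵀv is [[204]]·[c]ᵀ = [217]ᵀ.
Hence c = 217 / 204 ≈ 1.06373.

c = 1.064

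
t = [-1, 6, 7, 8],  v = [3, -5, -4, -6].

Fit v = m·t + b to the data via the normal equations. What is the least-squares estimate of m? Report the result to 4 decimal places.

m = -0.9800

With design matrix A, AᵀA = [[150, 20]; [20, 4]] and Aᵀv = [-109, -12]ᵀ.
Eliminating b: 4·(row 1) − 20·(row 2) gives 200·m = 4·(-109) − 20·(-12) = -196, so m = -49/50.
Then b = ((-12) − 20·(-49/50))/4 = 19/10.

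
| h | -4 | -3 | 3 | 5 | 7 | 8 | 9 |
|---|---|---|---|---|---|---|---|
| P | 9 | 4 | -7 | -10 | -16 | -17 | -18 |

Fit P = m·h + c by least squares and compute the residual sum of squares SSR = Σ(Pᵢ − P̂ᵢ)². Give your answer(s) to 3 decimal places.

With design matrix A, AᵀA = [[253, 25]; [25, 7]] and AᵀP = [-529, -55]ᵀ.
Determinant 253·7 − 25² = 1146.
m = ((-529)·7 − 25·(-55))/1146 = -388/191; c = (253·(-55) − 25·(-529))/1146 = -115/191.
Residuals: 282/191, -285/191, -58/191, 145/191, -225/191, -28/191, 169/191; SSR = 1388/191.

SSR = 7.267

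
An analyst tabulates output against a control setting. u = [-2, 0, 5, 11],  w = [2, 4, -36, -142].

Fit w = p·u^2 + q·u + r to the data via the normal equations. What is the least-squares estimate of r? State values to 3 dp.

AᵀA·[p, q, r]ᵀ = Aᵀw reads: 15282·p + 1448·q + 150·r = -18074;  1448·p + 150·q + 14·r = -1746;  150·p + 14·q + 4·r = -172.
(Σu^2·u^2 = 15282, Σu^2·u = 1448, Σu^2 = 150, Σu·u = 150, Σu = 14, Σ1 = 4, Σu^2·w = -18074, Σu·w = -1746, Σw = -172.)
Inverting the 3×3 Gram matrix, [p, q, r]ᵀ = [-29528/30857, -79664/30857, 59273/30857]ᵀ.

r = 1.921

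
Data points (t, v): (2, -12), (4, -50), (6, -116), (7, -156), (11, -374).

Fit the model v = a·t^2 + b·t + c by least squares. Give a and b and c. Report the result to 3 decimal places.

Setting ∂/∂a … = 0 gives: 18610·a + 1962·b + 226·c = -57922;  1962·a + 226·b + 30·c = -6126;  226·a + 30·b + 5·c = -708.
(Σt^2·t^2 = 18610, Σt^2·t = 1962, Σt^2 = 226, Σt·t = 226, Σt = 30, Σ1 = 5, Σt^2·v = -57922, Σt·v = -6126, Σv = -708.)
Row-reducing yields a = -33919/11828, b = -36045/11828, c = 18641/2957.

a = -2.868, b = -3.047, c = 6.304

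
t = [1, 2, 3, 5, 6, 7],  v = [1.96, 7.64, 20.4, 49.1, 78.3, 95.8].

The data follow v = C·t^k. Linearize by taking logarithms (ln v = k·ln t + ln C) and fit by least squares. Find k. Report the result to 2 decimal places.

k = 2.02

Taking logs, ln v = k·ln t + ln C, so regress ln v on ln t.
XᵀX = [[11.2747, 7.1389]; [7.1389, 6]], rhs = [27.6801, 18.5385]ᵀ  (here Σln t = 7.1389, Σ(ln t)² = 11.2747, Σln v = 18.5385, Σln t·ln v = 27.6801).
Solving (det = 16.6845): k = 2.02201, ln C = 0.68395.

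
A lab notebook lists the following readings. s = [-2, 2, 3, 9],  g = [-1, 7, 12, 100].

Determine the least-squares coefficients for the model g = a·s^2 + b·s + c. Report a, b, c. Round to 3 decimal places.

a = 1.066, b = 1.704, c = -1.722

Sums needed: Σs^2·s^2 = 6674, Σs^2·s = 756, Σs^2 = 98, Σs·s = 98, Σs = 12, Σ1 = 4.
For Xᵀg: Σs^2·g = 8232, Σs·g = 952, Σg = 118.
Row-reducing yields a = 27433/25741, b = 43856/25741, c = -44317/25741.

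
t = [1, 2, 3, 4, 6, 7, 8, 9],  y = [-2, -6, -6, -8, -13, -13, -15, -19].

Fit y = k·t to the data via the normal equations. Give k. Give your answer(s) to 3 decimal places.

The normal system MᵀM·[k]ᵀ = Mᵀy is [[260]]·[k]ᵀ = [-524]ᵀ.
k = (-524)/260 = -2.01538.

k = -2.015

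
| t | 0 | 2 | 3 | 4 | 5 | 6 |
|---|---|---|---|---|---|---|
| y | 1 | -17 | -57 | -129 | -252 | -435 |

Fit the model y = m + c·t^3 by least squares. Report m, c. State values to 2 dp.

m = -0.68, c = -2.01

With design matrix M, MᵀM = [[6, 440]; [440, 67170]] and Mᵀy = [-889, -135391]ᵀ.
Δ = 6·67170 − 440² = 209420.
m = ((-889)·67170 − 440·(-135391))/209420 = -14209/20942; c = (6·(-135391) − 440·(-889))/209420 = -210593/104710.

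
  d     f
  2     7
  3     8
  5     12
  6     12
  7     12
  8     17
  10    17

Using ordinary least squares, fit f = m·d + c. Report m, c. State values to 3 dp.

m = 1.326, c = 4.375

With design matrix A, AᵀA = [[287, 41]; [41, 7]] and Aᵀf = [560, 85]ᵀ.
Determinant 287·7 − 41² = 328.
m = (560·7 − 41·85)/328 = 435/328; c = (287·85 − 41·560)/328 = 35/8.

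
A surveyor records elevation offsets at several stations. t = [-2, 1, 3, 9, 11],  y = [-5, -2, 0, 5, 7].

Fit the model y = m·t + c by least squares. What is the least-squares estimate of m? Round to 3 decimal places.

m = 0.906

Forming XᵀX = [[216, 22]; [22, 5]] and Xᵀy = [130, 5]ᵀ gives XᵀX·[m, c]ᵀ = Xᵀy.
det = 216·5 − 22² = 596.
m = (130·5 − 22·5)/596 = 135/149; c = (216·5 − 22·130)/596 = -445/149.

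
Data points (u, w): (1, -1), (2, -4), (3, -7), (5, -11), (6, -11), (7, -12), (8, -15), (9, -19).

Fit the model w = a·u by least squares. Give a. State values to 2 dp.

With design matrix X, XᵀX = [[269]] and Xᵀw = [-526]ᵀ.
Hence a = -526 / 269 ≈ -1.95539.

a = -1.96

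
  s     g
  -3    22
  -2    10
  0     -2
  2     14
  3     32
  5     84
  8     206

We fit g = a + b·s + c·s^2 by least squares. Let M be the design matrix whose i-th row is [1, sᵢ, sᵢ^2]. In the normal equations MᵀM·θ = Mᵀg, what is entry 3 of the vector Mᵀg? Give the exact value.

15866

Entry 3 ↔ basis s^2, so (Mᵀg)_{3} = Σᵢ (s^2)·gᵢ = (9)·(22) + (4)·(10) + (0)·(-2) + (4)·(14) + (9)·(32) + (25)·(84) + (64)·(206) = 15866.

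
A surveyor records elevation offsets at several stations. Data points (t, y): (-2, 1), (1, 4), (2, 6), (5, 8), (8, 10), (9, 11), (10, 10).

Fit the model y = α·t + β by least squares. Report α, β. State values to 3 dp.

XᵀX·[α, β]ᵀ = Xᵀy reads: 279·α + 33·β = 333;  33·α + 7·β = 50.
(Σt·t = 279, Σt = 33, Σ1 = 7, Σt·y = 333, Σy = 50.)
Eliminating β: 7·(row 1) − 33·(row 2) gives 864·α = 7·333 − 33·50 = 681, so α = 227/288.
Then β = (50 − 33·(227/288))/7 = 329/96.

α = 0.788, β = 3.427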